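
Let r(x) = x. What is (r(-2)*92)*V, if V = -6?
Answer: 1104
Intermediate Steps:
(r(-2)*92)*V = -2*92*(-6) = -184*(-6) = 1104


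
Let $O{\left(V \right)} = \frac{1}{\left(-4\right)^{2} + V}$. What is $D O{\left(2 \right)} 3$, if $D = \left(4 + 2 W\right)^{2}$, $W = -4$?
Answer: $\frac{8}{3} \approx 2.6667$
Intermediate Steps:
$O{\left(V \right)} = \frac{1}{16 + V}$
$D = 16$ ($D = \left(4 + 2 \left(-4\right)\right)^{2} = \left(4 - 8\right)^{2} = \left(-4\right)^{2} = 16$)
$D O{\left(2 \right)} 3 = \frac{16}{16 + 2} \cdot 3 = \frac{16}{18} \cdot 3 = 16 \cdot \frac{1}{18} \cdot 3 = \frac{8}{9} \cdot 3 = \frac{8}{3}$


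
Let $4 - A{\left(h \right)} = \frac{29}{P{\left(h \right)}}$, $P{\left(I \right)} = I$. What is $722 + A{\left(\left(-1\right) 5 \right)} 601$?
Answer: $\frac{33059}{5} \approx 6611.8$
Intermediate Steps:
$A{\left(h \right)} = 4 - \frac{29}{h}$
$722 + A{\left(\left(-1\right) 5 \right)} 601 = 722 + \left(4 - \frac{29}{\left(-1\right) 5}\right) 601 = 722 + \left(4 - \frac{29}{-5}\right) 601 = 722 + \left(4 - - \frac{29}{5}\right) 601 = 722 + \left(4 + \frac{29}{5}\right) 601 = 722 + \frac{49}{5} \cdot 601 = 722 + \frac{29449}{5} = \frac{33059}{5}$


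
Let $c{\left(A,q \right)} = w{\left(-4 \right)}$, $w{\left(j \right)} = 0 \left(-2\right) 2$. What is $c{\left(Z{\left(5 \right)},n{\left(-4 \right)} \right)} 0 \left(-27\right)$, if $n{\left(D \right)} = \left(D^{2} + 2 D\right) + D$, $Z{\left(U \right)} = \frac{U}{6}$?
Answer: $0$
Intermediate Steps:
$Z{\left(U \right)} = \frac{U}{6}$ ($Z{\left(U \right)} = U \frac{1}{6} = \frac{U}{6}$)
$n{\left(D \right)} = D^{2} + 3 D$
$w{\left(j \right)} = 0$ ($w{\left(j \right)} = 0 \cdot 2 = 0$)
$c{\left(A,q \right)} = 0$
$c{\left(Z{\left(5 \right)},n{\left(-4 \right)} \right)} 0 \left(-27\right) = 0 \cdot 0 \left(-27\right) = 0 \left(-27\right) = 0$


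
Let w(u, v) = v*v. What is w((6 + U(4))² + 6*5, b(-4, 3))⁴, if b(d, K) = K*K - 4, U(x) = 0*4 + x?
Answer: 390625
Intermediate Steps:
U(x) = x (U(x) = 0 + x = x)
b(d, K) = -4 + K² (b(d, K) = K² - 4 = -4 + K²)
w(u, v) = v²
w((6 + U(4))² + 6*5, b(-4, 3))⁴ = ((-4 + 3²)²)⁴ = ((-4 + 9)²)⁴ = (5²)⁴ = 25⁴ = 390625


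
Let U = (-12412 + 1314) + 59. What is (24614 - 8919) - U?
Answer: 26734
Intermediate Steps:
U = -11039 (U = -11098 + 59 = -11039)
(24614 - 8919) - U = (24614 - 8919) - 1*(-11039) = 15695 + 11039 = 26734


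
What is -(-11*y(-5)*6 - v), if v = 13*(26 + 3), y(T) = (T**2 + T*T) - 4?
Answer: 3413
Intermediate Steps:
y(T) = -4 + 2*T**2 (y(T) = (T**2 + T**2) - 4 = 2*T**2 - 4 = -4 + 2*T**2)
v = 377 (v = 13*29 = 377)
-(-11*y(-5)*6 - v) = -(-11*(-4 + 2*(-5)**2)*6 - 1*377) = -(-11*(-4 + 2*25)*6 - 377) = -(-11*(-4 + 50)*6 - 377) = -(-11*46*6 - 377) = -(-506*6 - 377) = -(-3036 - 377) = -1*(-3413) = 3413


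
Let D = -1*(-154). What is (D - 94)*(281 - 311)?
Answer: -1800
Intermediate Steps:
D = 154
(D - 94)*(281 - 311) = (154 - 94)*(281 - 311) = 60*(-30) = -1800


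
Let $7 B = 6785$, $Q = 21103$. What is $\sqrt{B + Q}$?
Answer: $\frac{\sqrt{1081542}}{7} \approx 148.57$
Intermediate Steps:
$B = \frac{6785}{7}$ ($B = \frac{1}{7} \cdot 6785 = \frac{6785}{7} \approx 969.29$)
$\sqrt{B + Q} = \sqrt{\frac{6785}{7} + 21103} = \sqrt{\frac{154506}{7}} = \frac{\sqrt{1081542}}{7}$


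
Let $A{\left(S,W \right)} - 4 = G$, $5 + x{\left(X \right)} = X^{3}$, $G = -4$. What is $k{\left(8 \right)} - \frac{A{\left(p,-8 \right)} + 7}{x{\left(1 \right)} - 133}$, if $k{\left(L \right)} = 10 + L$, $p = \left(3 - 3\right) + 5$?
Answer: $\frac{2473}{137} \approx 18.051$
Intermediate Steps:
$p = 5$ ($p = 0 + 5 = 5$)
$x{\left(X \right)} = -5 + X^{3}$
$A{\left(S,W \right)} = 0$ ($A{\left(S,W \right)} = 4 - 4 = 0$)
$k{\left(8 \right)} - \frac{A{\left(p,-8 \right)} + 7}{x{\left(1 \right)} - 133} = \left(10 + 8\right) - \frac{0 + 7}{\left(-5 + 1^{3}\right) - 133} = 18 - \frac{7}{\left(-5 + 1\right) - 133} = 18 - \frac{7}{-4 - 133} = 18 - \frac{7}{-137} = 18 - 7 \left(- \frac{1}{137}\right) = 18 - - \frac{7}{137} = 18 + \frac{7}{137} = \frac{2473}{137}$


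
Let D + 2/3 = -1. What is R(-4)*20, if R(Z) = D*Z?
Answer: 400/3 ≈ 133.33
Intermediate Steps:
D = -5/3 (D = -⅔ - 1 = -5/3 ≈ -1.6667)
R(Z) = -5*Z/3
R(-4)*20 = -5/3*(-4)*20 = (20/3)*20 = 400/3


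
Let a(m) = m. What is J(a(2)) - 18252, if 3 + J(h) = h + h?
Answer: -18251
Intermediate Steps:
J(h) = -3 + 2*h (J(h) = -3 + (h + h) = -3 + 2*h)
J(a(2)) - 18252 = (-3 + 2*2) - 18252 = (-3 + 4) - 18252 = 1 - 18252 = -18251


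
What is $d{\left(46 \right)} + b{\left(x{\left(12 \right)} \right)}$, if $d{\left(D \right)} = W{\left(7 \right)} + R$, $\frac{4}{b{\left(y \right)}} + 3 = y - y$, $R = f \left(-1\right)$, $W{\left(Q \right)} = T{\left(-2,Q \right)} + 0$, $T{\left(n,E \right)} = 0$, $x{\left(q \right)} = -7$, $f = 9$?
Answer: $- \frac{31}{3} \approx -10.333$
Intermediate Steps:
$W{\left(Q \right)} = 0$ ($W{\left(Q \right)} = 0 + 0 = 0$)
$R = -9$ ($R = 9 \left(-1\right) = -9$)
$b{\left(y \right)} = - \frac{4}{3}$ ($b{\left(y \right)} = \frac{4}{-3 + \left(y - y\right)} = \frac{4}{-3 + 0} = \frac{4}{-3} = 4 \left(- \frac{1}{3}\right) = - \frac{4}{3}$)
$d{\left(D \right)} = -9$ ($d{\left(D \right)} = 0 - 9 = -9$)
$d{\left(46 \right)} + b{\left(x{\left(12 \right)} \right)} = -9 - \frac{4}{3} = - \frac{31}{3}$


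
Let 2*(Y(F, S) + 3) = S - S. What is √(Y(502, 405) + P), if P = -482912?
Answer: I*√482915 ≈ 694.92*I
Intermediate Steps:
Y(F, S) = -3 (Y(F, S) = -3 + (S - S)/2 = -3 + (½)*0 = -3 + 0 = -3)
√(Y(502, 405) + P) = √(-3 - 482912) = √(-482915) = I*√482915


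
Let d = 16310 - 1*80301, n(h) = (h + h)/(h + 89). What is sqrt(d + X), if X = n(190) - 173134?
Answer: I*sqrt(2050882345)/93 ≈ 486.95*I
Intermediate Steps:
n(h) = 2*h/(89 + h) (n(h) = (2*h)/(89 + h) = 2*h/(89 + h))
X = -48304006/279 (X = 2*190/(89 + 190) - 173134 = 2*190/279 - 173134 = 2*190*(1/279) - 173134 = 380/279 - 173134 = -48304006/279 ≈ -1.7313e+5)
d = -63991 (d = 16310 - 80301 = -63991)
sqrt(d + X) = sqrt(-63991 - 48304006/279) = sqrt(-66157495/279) = I*sqrt(2050882345)/93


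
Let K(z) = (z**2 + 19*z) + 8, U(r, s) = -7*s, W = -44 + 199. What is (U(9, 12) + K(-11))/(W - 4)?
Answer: -164/151 ≈ -1.0861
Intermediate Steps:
W = 155
K(z) = 8 + z**2 + 19*z
(U(9, 12) + K(-11))/(W - 4) = (-7*12 + (8 + (-11)**2 + 19*(-11)))/(155 - 4) = (-84 + (8 + 121 - 209))/151 = (-84 - 80)*(1/151) = -164*1/151 = -164/151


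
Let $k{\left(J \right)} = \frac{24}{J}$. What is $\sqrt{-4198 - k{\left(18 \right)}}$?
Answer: $\frac{i \sqrt{37794}}{3} \approx 64.802 i$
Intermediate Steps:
$\sqrt{-4198 - k{\left(18 \right)}} = \sqrt{-4198 - \frac{24}{18}} = \sqrt{-4198 - 24 \cdot \frac{1}{18}} = \sqrt{-4198 - \frac{4}{3}} = \sqrt{- \frac{12598}{3}} = \frac{i \sqrt{37794}}{3}$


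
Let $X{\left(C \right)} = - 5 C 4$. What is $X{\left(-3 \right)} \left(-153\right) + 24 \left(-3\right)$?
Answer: $-9252$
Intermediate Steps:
$X{\left(C \right)} = - 20 C$
$X{\left(-3 \right)} \left(-153\right) + 24 \left(-3\right) = \left(-20\right) \left(-3\right) \left(-153\right) + 24 \left(-3\right) = 60 \left(-153\right) - 72 = -9180 - 72 = -9252$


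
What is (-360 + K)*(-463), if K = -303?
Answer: 306969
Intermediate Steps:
(-360 + K)*(-463) = (-360 - 303)*(-463) = -663*(-463) = 306969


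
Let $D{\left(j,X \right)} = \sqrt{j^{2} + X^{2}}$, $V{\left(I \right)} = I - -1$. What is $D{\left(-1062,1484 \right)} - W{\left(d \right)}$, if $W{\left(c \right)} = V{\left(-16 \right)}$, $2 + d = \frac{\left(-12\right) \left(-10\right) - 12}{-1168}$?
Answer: $15 + 10 \sqrt{33301} \approx 1839.9$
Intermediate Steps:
$V{\left(I \right)} = 1 + I$ ($V{\left(I \right)} = I + 1 = 1 + I$)
$d = - \frac{611}{292}$ ($d = -2 + \frac{\left(-12\right) \left(-10\right) - 12}{-1168} = -2 + \left(120 - 12\right) \left(- \frac{1}{1168}\right) = -2 + 108 \left(- \frac{1}{1168}\right) = -2 - \frac{27}{292} = - \frac{611}{292} \approx -2.0925$)
$W{\left(c \right)} = -15$ ($W{\left(c \right)} = 1 - 16 = -15$)
$D{\left(j,X \right)} = \sqrt{X^{2} + j^{2}}$
$D{\left(-1062,1484 \right)} - W{\left(d \right)} = \sqrt{1484^{2} + \left(-1062\right)^{2}} - -15 = \sqrt{2202256 + 1127844} + 15 = \sqrt{3330100} + 15 = 10 \sqrt{33301} + 15 = 15 + 10 \sqrt{33301}$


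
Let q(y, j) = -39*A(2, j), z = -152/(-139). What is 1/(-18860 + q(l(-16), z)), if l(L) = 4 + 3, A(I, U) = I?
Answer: -1/18938 ≈ -5.2804e-5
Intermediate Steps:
l(L) = 7
z = 152/139 (z = -152*(-1/139) = 152/139 ≈ 1.0935)
q(y, j) = -78 (q(y, j) = -39*2 = -78)
1/(-18860 + q(l(-16), z)) = 1/(-18860 - 78) = 1/(-18938) = -1/18938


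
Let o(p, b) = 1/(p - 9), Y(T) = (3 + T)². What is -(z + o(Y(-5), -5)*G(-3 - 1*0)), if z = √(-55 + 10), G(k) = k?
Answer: -⅗ - 3*I*√5 ≈ -0.6 - 6.7082*I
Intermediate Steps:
o(p, b) = 1/(-9 + p)
z = 3*I*√5 (z = √(-45) = 3*I*√5 ≈ 6.7082*I)
-(z + o(Y(-5), -5)*G(-3 - 1*0)) = -(3*I*√5 + (-3 - 1*0)/(-9 + (3 - 5)²)) = -(3*I*√5 + (-3 + 0)/(-9 + (-2)²)) = -(3*I*√5 - 3/(-9 + 4)) = -(3*I*√5 - 3/(-5)) = -(3*I*√5 - ⅕*(-3)) = -(3*I*√5 + ⅗) = -(⅗ + 3*I*√5) = -⅗ - 3*I*√5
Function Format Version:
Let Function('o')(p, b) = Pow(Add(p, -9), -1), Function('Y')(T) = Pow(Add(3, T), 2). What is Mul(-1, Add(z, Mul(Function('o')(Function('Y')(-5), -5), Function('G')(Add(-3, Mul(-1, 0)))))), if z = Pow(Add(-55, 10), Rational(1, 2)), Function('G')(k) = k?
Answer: Add(Rational(-3, 5), Mul(-3, I, Pow(5, Rational(1, 2)))) ≈ Add(-0.60000, Mul(-6.7082, I))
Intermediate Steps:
Function('o')(p, b) = Pow(Add(-9, p), -1)
z = Mul(3, I, Pow(5, Rational(1, 2))) (z = Pow(-45, Rational(1, 2)) = Mul(3, I, Pow(5, Rational(1, 2))) ≈ Mul(6.7082, I))
Mul(-1, Add(z, Mul(Function('o')(Function('Y')(-5), -5), Function('G')(Add(-3, Mul(-1, 0)))))) = Mul(-1, Add(Mul(3, I, Pow(5, Rational(1, 2))), Mul(Pow(Add(-9, Pow(Add(3, -5), 2)), -1), Add(-3, Mul(-1, 0))))) = Mul(-1, Add(Mul(3, I, Pow(5, Rational(1, 2))), Mul(Pow(Add(-9, Pow(-2, 2)), -1), Add(-3, 0)))) = Mul(-1, Add(Mul(3, I, Pow(5, Rational(1, 2))), Mul(Pow(Add(-9, 4), -1), -3))) = Mul(-1, Add(Mul(3, I, Pow(5, Rational(1, 2))), Mul(Pow(-5, -1), -3))) = Mul(-1, Add(Mul(3, I, Pow(5, Rational(1, 2))), Mul(Rational(-1, 5), -3))) = Mul(-1, Add(Mul(3, I, Pow(5, Rational(1, 2))), Rational(3, 5))) = Mul(-1, Add(Rational(3, 5), Mul(3, I, Pow(5, Rational(1, 2))))) = Add(Rational(-3, 5), Mul(-3, I, Pow(5, Rational(1, 2))))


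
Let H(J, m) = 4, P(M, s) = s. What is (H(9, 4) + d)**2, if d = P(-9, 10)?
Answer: 196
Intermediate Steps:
d = 10
(H(9, 4) + d)**2 = (4 + 10)**2 = 14**2 = 196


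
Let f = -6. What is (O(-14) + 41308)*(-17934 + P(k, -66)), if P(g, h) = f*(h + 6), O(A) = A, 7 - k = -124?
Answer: -725700756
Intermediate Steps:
k = 131 (k = 7 - 1*(-124) = 7 + 124 = 131)
P(g, h) = -36 - 6*h (P(g, h) = -6*(h + 6) = -6*(6 + h) = -36 - 6*h)
(O(-14) + 41308)*(-17934 + P(k, -66)) = (-14 + 41308)*(-17934 + (-36 - 6*(-66))) = 41294*(-17934 + (-36 + 396)) = 41294*(-17934 + 360) = 41294*(-17574) = -725700756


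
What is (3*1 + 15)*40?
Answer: 720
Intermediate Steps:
(3*1 + 15)*40 = (3 + 15)*40 = 18*40 = 720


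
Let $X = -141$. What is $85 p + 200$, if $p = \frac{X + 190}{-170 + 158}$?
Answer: $- \frac{1765}{12} \approx -147.08$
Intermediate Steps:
$p = - \frac{49}{12}$ ($p = \frac{-141 + 190}{-170 + 158} = \frac{49}{-12} = 49 \left(- \frac{1}{12}\right) = - \frac{49}{12} \approx -4.0833$)
$85 p + 200 = 85 \left(- \frac{49}{12}\right) + 200 = - \frac{4165}{12} + 200 = - \frac{1765}{12}$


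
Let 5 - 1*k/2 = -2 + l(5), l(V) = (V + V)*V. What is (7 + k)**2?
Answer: 6241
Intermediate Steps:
l(V) = 2*V**2 (l(V) = (2*V)*V = 2*V**2)
k = -86 (k = 10 - 2*(-2 + 2*5**2) = 10 - 2*(-2 + 2*25) = 10 - 2*(-2 + 50) = 10 - 2*48 = 10 - 96 = -86)
(7 + k)**2 = (7 - 86)**2 = (-79)**2 = 6241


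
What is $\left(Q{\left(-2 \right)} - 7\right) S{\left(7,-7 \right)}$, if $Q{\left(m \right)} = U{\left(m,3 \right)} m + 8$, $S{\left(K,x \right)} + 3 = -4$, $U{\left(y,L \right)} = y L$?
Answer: $-91$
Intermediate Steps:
$U{\left(y,L \right)} = L y$
$S{\left(K,x \right)} = -7$ ($S{\left(K,x \right)} = -3 - 4 = -7$)
$Q{\left(m \right)} = 8 + 3 m^{2}$ ($Q{\left(m \right)} = 3 m m + 8 = 3 m^{2} + 8 = 8 + 3 m^{2}$)
$\left(Q{\left(-2 \right)} - 7\right) S{\left(7,-7 \right)} = \left(\left(8 + 3 \left(-2\right)^{2}\right) - 7\right) \left(-7\right) = \left(\left(8 + 3 \cdot 4\right) - 7\right) \left(-7\right) = \left(\left(8 + 12\right) - 7\right) \left(-7\right) = \left(20 - 7\right) \left(-7\right) = 13 \left(-7\right) = -91$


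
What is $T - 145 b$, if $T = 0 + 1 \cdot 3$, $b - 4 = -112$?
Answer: $15663$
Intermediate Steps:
$b = -108$ ($b = 4 - 112 = -108$)
$T = 3$ ($T = 0 + 3 = 3$)
$T - 145 b = 3 - -15660 = 3 + 15660 = 15663$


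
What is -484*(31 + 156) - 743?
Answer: -91251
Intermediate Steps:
-484*(31 + 156) - 743 = -484*187 - 743 = -90508 - 743 = -91251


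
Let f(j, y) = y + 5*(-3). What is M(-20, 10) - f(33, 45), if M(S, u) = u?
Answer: -20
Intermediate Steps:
f(j, y) = -15 + y (f(j, y) = y - 15 = -15 + y)
M(-20, 10) - f(33, 45) = 10 - (-15 + 45) = 10 - 1*30 = 10 - 30 = -20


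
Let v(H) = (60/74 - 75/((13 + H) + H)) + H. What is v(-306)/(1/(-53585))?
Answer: 362295311805/22163 ≈ 1.6347e+7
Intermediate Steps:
v(H) = 30/37 + H - 75/(13 + 2*H) (v(H) = (60*(1/74) - 75/(13 + 2*H)) + H = (30/37 - 75/(13 + 2*H)) + H = 30/37 + H - 75/(13 + 2*H))
v(-306)/(1/(-53585)) = ((-2385 + 74*(-306)**2 + 541*(-306))/(37*(13 + 2*(-306))))/(1/(-53585)) = ((-2385 + 74*93636 - 165546)/(37*(13 - 612)))/(-1/53585) = ((1/37)*(-2385 + 6929064 - 165546)/(-599))*(-53585) = ((1/37)*(-1/599)*6761133)*(-53585) = -6761133/22163*(-53585) = 362295311805/22163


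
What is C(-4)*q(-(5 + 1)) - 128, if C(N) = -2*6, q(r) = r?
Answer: -56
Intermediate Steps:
C(N) = -12
C(-4)*q(-(5 + 1)) - 128 = -(-12)*(5 + 1) - 128 = -(-12)*6 - 128 = -12*(-6) - 128 = 72 - 128 = -56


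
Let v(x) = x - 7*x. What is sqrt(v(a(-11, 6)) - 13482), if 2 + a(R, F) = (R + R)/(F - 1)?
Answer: I*sqrt(336090)/5 ≈ 115.95*I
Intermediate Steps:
a(R, F) = -2 + 2*R/(-1 + F) (a(R, F) = -2 + (R + R)/(F - 1) = -2 + (2*R)/(-1 + F) = -2 + 2*R/(-1 + F))
v(x) = -6*x
sqrt(v(a(-11, 6)) - 13482) = sqrt(-12*(1 - 11 - 1*6)/(-1 + 6) - 13482) = sqrt(-12*(1 - 11 - 6)/5 - 13482) = sqrt(-12*(-16)/5 - 13482) = sqrt(-6*(-32/5) - 13482) = sqrt(192/5 - 13482) = sqrt(-67218/5) = I*sqrt(336090)/5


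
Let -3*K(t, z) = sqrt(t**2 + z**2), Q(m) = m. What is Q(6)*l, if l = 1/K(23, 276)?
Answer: -18*sqrt(145)/3335 ≈ -0.064992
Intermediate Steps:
K(t, z) = -sqrt(t**2 + z**2)/3
l = -3*sqrt(145)/3335 (l = 1/(-sqrt(23**2 + 276**2)/3) = 1/(-sqrt(529 + 76176)/3) = 1/(-23*sqrt(145)/3) = -3*sqrt(145)/3335 ≈ -0.010832)
Q(6)*l = 6*(-3*sqrt(145)/3335) = -18*sqrt(145)/3335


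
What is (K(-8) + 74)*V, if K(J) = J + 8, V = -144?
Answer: -10656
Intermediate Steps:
K(J) = 8 + J
(K(-8) + 74)*V = ((8 - 8) + 74)*(-144) = (0 + 74)*(-144) = 74*(-144) = -10656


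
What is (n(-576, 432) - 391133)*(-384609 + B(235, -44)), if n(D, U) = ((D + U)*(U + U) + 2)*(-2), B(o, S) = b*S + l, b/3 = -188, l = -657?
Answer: 51293837250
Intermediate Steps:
b = -564 (b = 3*(-188) = -564)
B(o, S) = -657 - 564*S (B(o, S) = -564*S - 657 = -657 - 564*S)
n(D, U) = -4 - 4*U*(D + U) (n(D, U) = ((D + U)*(2*U) + 2)*(-2) = (2*U*(D + U) + 2)*(-2) = (2 + 2*U*(D + U))*(-2) = -4 - 4*U*(D + U))
(n(-576, 432) - 391133)*(-384609 + B(235, -44)) = ((-4 - 4*432² - 4*(-576)*432) - 391133)*(-384609 + (-657 - 564*(-44))) = ((-4 - 4*186624 + 995328) - 391133)*(-384609 + (-657 + 24816)) = ((-4 - 746496 + 995328) - 391133)*(-384609 + 24159) = (248828 - 391133)*(-360450) = -142305*(-360450) = 51293837250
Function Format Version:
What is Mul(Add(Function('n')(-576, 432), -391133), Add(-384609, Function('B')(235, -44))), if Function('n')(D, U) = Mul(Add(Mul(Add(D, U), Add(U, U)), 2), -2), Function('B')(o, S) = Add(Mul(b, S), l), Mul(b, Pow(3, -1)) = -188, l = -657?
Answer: 51293837250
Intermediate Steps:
b = -564 (b = Mul(3, -188) = -564)
Function('B')(o, S) = Add(-657, Mul(-564, S)) (Function('B')(o, S) = Add(Mul(-564, S), -657) = Add(-657, Mul(-564, S)))
Function('n')(D, U) = Add(-4, Mul(-4, U, Add(D, U))) (Function('n')(D, U) = Mul(Add(Mul(Add(D, U), Mul(2, U)), 2), -2) = Mul(Add(Mul(2, U, Add(D, U)), 2), -2) = Mul(Add(2, Mul(2, U, Add(D, U))), -2) = Add(-4, Mul(-4, U, Add(D, U))))
Mul(Add(Function('n')(-576, 432), -391133), Add(-384609, Function('B')(235, -44))) = Mul(Add(Add(-4, Mul(-4, Pow(432, 2)), Mul(-4, -576, 432)), -391133), Add(-384609, Add(-657, Mul(-564, -44)))) = Mul(Add(Add(-4, Mul(-4, 186624), 995328), -391133), Add(-384609, Add(-657, 24816))) = Mul(Add(Add(-4, -746496, 995328), -391133), Add(-384609, 24159)) = Mul(Add(248828, -391133), -360450) = Mul(-142305, -360450) = 51293837250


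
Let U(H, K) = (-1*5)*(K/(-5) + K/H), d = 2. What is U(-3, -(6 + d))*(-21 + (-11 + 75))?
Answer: -2752/3 ≈ -917.33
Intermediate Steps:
U(H, K) = K - 5*K/H (U(H, K) = -5*(K*(-1/5) + K/H) = -5*(-K/5 + K/H) = K - 5*K/H)
U(-3, -(6 + d))*(-21 + (-11 + 75)) = (-(6 + 2)*(-5 - 3)/(-3))*(-21 + (-11 + 75)) = (-1*8*(-1/3)*(-8))*(-21 + 64) = -8*(-1/3)*(-8)*43 = -64/3*43 = -2752/3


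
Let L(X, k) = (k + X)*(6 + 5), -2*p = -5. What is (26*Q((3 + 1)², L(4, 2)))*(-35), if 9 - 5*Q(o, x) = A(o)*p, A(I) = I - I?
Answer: -1638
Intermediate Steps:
A(I) = 0
p = 5/2 (p = -½*(-5) = 5/2 ≈ 2.5000)
L(X, k) = 11*X + 11*k (L(X, k) = (X + k)*11 = 11*X + 11*k)
Q(o, x) = 9/5 (Q(o, x) = 9/5 - 0*5/2 = 9/5 - ⅕*0 = 9/5 + 0 = 9/5)
(26*Q((3 + 1)², L(4, 2)))*(-35) = (26*(9/5))*(-35) = (234/5)*(-35) = -1638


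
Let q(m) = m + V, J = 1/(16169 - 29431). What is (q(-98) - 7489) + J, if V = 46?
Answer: -100008743/13262 ≈ -7541.0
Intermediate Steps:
J = -1/13262 (J = 1/(-13262) = -1/13262 ≈ -7.5403e-5)
q(m) = 46 + m (q(m) = m + 46 = 46 + m)
(q(-98) - 7489) + J = ((46 - 98) - 7489) - 1/13262 = (-52 - 7489) - 1/13262 = -7541 - 1/13262 = -100008743/13262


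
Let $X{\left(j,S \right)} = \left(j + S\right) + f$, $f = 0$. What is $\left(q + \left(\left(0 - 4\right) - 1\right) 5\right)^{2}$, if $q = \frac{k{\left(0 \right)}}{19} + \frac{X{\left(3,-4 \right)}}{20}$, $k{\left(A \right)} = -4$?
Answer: $\frac{92140801}{144400} \approx 638.09$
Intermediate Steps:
$X{\left(j,S \right)} = S + j$ ($X{\left(j,S \right)} = \left(j + S\right) + 0 = \left(S + j\right) + 0 = S + j$)
$q = - \frac{99}{380}$ ($q = - \frac{4}{19} + \frac{-4 + 3}{20} = \left(-4\right) \frac{1}{19} - \frac{1}{20} = - \frac{4}{19} - \frac{1}{20} = - \frac{99}{380} \approx -0.26053$)
$\left(q + \left(\left(0 - 4\right) - 1\right) 5\right)^{2} = \left(- \frac{99}{380} + \left(\left(0 - 4\right) - 1\right) 5\right)^{2} = \left(- \frac{99}{380} + \left(-4 - 1\right) 5\right)^{2} = \left(- \frac{99}{380} - 25\right)^{2} = \left(- \frac{9599}{380}\right)^{2} = \frac{92140801}{144400}$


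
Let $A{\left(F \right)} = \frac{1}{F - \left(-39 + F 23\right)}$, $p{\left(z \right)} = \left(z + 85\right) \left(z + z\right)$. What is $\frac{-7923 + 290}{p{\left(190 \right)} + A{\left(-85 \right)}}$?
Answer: $- \frac{14571397}{199490501} \approx -0.073043$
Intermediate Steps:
$p{\left(z \right)} = 2 z \left(85 + z\right)$ ($p{\left(z \right)} = \left(85 + z\right) 2 z = 2 z \left(85 + z\right)$)
$A{\left(F \right)} = \frac{1}{39 - 22 F}$ ($A{\left(F \right)} = \frac{1}{F - \left(-39 + 23 F\right)} = \frac{1}{39 - 22 F}$)
$\frac{-7923 + 290}{p{\left(190 \right)} + A{\left(-85 \right)}} = \frac{-7923 + 290}{2 \cdot 190 \left(85 + 190\right) - \frac{1}{-39 + 22 \left(-85\right)}} = - \frac{7633}{2 \cdot 190 \cdot 275 - \frac{1}{-39 - 1870}} = - \frac{7633}{104500 - \frac{1}{-1909}} = - \frac{7633}{104500 - - \frac{1}{1909}} = - \frac{7633}{104500 + \frac{1}{1909}} = - \frac{7633}{\frac{199490501}{1909}} = \left(-7633\right) \frac{1909}{199490501} = - \frac{14571397}{199490501}$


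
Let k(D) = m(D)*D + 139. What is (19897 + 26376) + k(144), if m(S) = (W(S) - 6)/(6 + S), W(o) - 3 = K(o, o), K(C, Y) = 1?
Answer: 1160252/25 ≈ 46410.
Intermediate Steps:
W(o) = 4 (W(o) = 3 + 1 = 4)
m(S) = -2/(6 + S) (m(S) = (4 - 6)/(6 + S) = -2/(6 + S))
k(D) = 139 - 2*D/(6 + D) (k(D) = (-2/(6 + D))*D + 139 = -2*D/(6 + D) + 139 = 139 - 2*D/(6 + D))
(19897 + 26376) + k(144) = (19897 + 26376) + (834 + 137*144)/(6 + 144) = 46273 + (834 + 19728)/150 = 46273 + (1/150)*20562 = 46273 + 3427/25 = 1160252/25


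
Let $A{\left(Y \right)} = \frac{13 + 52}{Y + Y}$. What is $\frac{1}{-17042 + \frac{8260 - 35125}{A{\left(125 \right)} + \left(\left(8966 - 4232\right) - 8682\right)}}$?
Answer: $- \frac{197387}{3362526004} \approx -5.8702 \cdot 10^{-5}$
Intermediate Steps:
$A{\left(Y \right)} = \frac{65}{2 Y}$
$\frac{1}{-17042 + \frac{8260 - 35125}{A{\left(125 \right)} + \left(\left(8966 - 4232\right) - 8682\right)}} = \frac{1}{-17042 + \frac{8260 - 35125}{\frac{65}{2 \cdot 125} + \left(\left(8966 - 4232\right) - 8682\right)}} = \frac{1}{-17042 - \frac{26865}{\frac{65}{2} \cdot \frac{1}{125} + \left(4734 - 8682\right)}} = \frac{1}{-17042 - \frac{26865}{\frac{13}{50} - 3948}} = \frac{1}{-17042 - \frac{26865}{- \frac{197387}{50}}} = \frac{1}{-17042 - - \frac{1343250}{197387}} = \frac{1}{-17042 + \frac{1343250}{197387}} = \frac{1}{- \frac{3362526004}{197387}} = - \frac{197387}{3362526004}$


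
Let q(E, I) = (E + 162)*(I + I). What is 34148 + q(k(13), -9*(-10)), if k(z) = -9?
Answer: 61688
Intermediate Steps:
q(E, I) = 2*I*(162 + E) (q(E, I) = (162 + E)*(2*I) = 2*I*(162 + E))
34148 + q(k(13), -9*(-10)) = 34148 + 2*(-9*(-10))*(162 - 9) = 34148 + 2*90*153 = 34148 + 27540 = 61688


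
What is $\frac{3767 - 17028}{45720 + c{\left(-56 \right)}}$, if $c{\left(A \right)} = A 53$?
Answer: $- \frac{13261}{42752} \approx -0.31018$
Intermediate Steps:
$c{\left(A \right)} = 53 A$
$\frac{3767 - 17028}{45720 + c{\left(-56 \right)}} = \frac{3767 - 17028}{45720 + 53 \left(-56\right)} = - \frac{13261}{45720 - 2968} = - \frac{13261}{42752}$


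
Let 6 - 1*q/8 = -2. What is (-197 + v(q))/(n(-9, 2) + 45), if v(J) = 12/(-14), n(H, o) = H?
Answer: -1385/252 ≈ -5.4960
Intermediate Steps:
q = 64 (q = 48 - 8*(-2) = 48 + 16 = 64)
v(J) = -6/7 (v(J) = 12*(-1/14) = -6/7)
(-197 + v(q))/(n(-9, 2) + 45) = (-197 - 6/7)/(-9 + 45) = -1385/7/36 = -1385/7*1/36 = -1385/252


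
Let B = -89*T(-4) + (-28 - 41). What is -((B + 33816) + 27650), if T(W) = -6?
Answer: -61931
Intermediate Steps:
B = 465 (B = -89*(-6) + (-28 - 41) = 534 - 69 = 465)
-((B + 33816) + 27650) = -((465 + 33816) + 27650) = -(34281 + 27650) = -1*61931 = -61931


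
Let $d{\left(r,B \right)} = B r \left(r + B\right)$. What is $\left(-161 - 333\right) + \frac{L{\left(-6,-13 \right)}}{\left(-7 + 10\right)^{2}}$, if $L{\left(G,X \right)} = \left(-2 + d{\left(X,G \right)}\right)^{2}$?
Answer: $\frac{2197810}{9} \approx 2.442 \cdot 10^{5}$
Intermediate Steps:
$d{\left(r,B \right)} = B r \left(B + r\right)$
$L{\left(G,X \right)} = \left(-2 + G X \left(G + X\right)\right)^{2}$
$\left(-161 - 333\right) + \frac{L{\left(-6,-13 \right)}}{\left(-7 + 10\right)^{2}} = \left(-161 - 333\right) + \frac{\left(-2 - - 78 \left(-6 - 13\right)\right)^{2}}{\left(-7 + 10\right)^{2}} = -494 + \frac{\left(-2 - \left(-78\right) \left(-19\right)\right)^{2}}{3^{2}} = -494 + \frac{\left(-2 - 1482\right)^{2}}{9} = -494 + \left(-1484\right)^{2} \cdot \frac{1}{9} = -494 + 2202256 \cdot \frac{1}{9} = -494 + \frac{2202256}{9} = \frac{2197810}{9}$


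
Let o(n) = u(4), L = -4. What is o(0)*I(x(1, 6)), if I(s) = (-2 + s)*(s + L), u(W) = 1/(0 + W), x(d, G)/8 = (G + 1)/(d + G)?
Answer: 6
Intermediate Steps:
x(d, G) = 8*(1 + G)/(G + d) (x(d, G) = 8*((G + 1)/(d + G)) = 8*((1 + G)/(G + d)) = 8*(1 + G)/(G + d))
u(W) = 1/W
o(n) = 1/4
I(s) = (-4 + s)*(-2 + s) (I(s) = (-2 + s)*(s - 4) = (-2 + s)*(-4 + s) = (-4 + s)*(-2 + s))
o(0)*I(x(1, 6)) = (8 + (8*(1 + 6)/(6 + 1))**2 - 48*(1 + 6)/(6 + 1))/4 = (8 + (8*7/7)**2 - 48*7/7)/4 = (8 + (8*(1/7)*7)**2 - 48*7/7)/4 = (8 + 8**2 - 6*8)/4 = (8 + 64 - 48)/4 = (1/4)*24 = 6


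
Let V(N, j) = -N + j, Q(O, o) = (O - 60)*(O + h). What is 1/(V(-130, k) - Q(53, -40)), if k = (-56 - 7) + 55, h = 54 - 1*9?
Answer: 1/808 ≈ 0.0012376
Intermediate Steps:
h = 45 (h = 54 - 9 = 45)
k = -8 (k = -63 + 55 = -8)
Q(O, o) = (-60 + O)*(45 + O) (Q(O, o) = (O - 60)*(O + 45) = (-60 + O)*(45 + O))
V(N, j) = j - N
1/(V(-130, k) - Q(53, -40)) = 1/((-8 - 1*(-130)) - (-2700 + 53² - 15*53)) = 1/((-8 + 130) - (-2700 + 2809 - 795)) = 1/(122 - 1*(-686)) = 1/(122 + 686) = 1/808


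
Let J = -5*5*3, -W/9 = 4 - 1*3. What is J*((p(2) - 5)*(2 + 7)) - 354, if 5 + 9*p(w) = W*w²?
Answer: 6096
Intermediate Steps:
W = -9 (W = -9*(4 - 1*3) = -9*(4 - 3) = -9*1 = -9)
p(w) = -5/9 - w² (p(w) = -5/9 + (-9*w²)/9 = -5/9 - w²)
J = -75 (J = -25*3 = -75)
J*((p(2) - 5)*(2 + 7)) - 354 = -75*((-5/9 - 1*2²) - 5)*(2 + 7) - 354 = -75*((-5/9 - 1*4) - 5)*9 - 354 = -75*((-5/9 - 4) - 5)*9 - 354 = -75*(-41/9 - 5)*9 - 354 = -(-2150)*9/3 - 354 = -75*(-86) - 354 = 6450 - 354 = 6096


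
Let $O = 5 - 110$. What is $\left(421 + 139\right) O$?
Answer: $-58800$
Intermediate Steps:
$O = -105$ ($O = 5 - 110 = -105$)
$\left(421 + 139\right) O = \left(421 + 139\right) \left(-105\right) = 560 \left(-105\right) = -58800$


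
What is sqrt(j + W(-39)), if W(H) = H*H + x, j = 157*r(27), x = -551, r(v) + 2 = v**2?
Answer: sqrt(115109) ≈ 339.28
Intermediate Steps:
r(v) = -2 + v**2
j = 114139 (j = 157*(-2 + 27**2) = 157*(-2 + 729) = 157*727 = 114139)
W(H) = -551 + H**2 (W(H) = H*H - 551 = H**2 - 551 = -551 + H**2)
sqrt(j + W(-39)) = sqrt(114139 + (-551 + (-39)**2)) = sqrt(114139 + (-551 + 1521)) = sqrt(114139 + 970) = sqrt(115109)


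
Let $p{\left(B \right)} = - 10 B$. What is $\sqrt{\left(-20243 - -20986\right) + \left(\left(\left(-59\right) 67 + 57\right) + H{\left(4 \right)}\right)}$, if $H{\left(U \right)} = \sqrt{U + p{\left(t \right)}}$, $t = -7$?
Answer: $\sqrt{-3153 + \sqrt{74}} \approx 56.075 i$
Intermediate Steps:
$H{\left(U \right)} = \sqrt{70 + U}$ ($H{\left(U \right)} = \sqrt{U - -70} = \sqrt{U + 70} = \sqrt{70 + U}$)
$\sqrt{\left(-20243 - -20986\right) + \left(\left(\left(-59\right) 67 + 57\right) + H{\left(4 \right)}\right)} = \sqrt{\left(-20243 - -20986\right) + \left(\left(\left(-59\right) 67 + 57\right) + \sqrt{70 + 4}\right)} = \sqrt{\left(-20243 + 20986\right) + \left(\left(-3953 + 57\right) + \sqrt{74}\right)} = \sqrt{743 - \left(3896 - \sqrt{74}\right)} = \sqrt{-3153 + \sqrt{74}}$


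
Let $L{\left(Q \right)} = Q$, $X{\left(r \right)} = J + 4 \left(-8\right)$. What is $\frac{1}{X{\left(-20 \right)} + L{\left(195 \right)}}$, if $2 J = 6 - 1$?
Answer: $\frac{2}{331} \approx 0.0060423$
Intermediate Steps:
$J = \frac{5}{2}$ ($J = \frac{6 - 1}{2} = \frac{1}{2} \cdot 5 = \frac{5}{2} \approx 2.5$)
$X{\left(r \right)} = - \frac{59}{2}$ ($X{\left(r \right)} = \frac{5}{2} + 4 \left(-8\right) = \frac{5}{2} - 32 = - \frac{59}{2}$)
$\frac{1}{X{\left(-20 \right)} + L{\left(195 \right)}} = \frac{1}{- \frac{59}{2} + 195} = \frac{1}{\frac{331}{2}} = \frac{2}{331}$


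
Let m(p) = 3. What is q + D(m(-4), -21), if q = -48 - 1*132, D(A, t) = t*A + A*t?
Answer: -306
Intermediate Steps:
D(A, t) = 2*A*t (D(A, t) = A*t + A*t = 2*A*t)
q = -180 (q = -48 - 132 = -180)
q + D(m(-4), -21) = -180 + 2*3*(-21) = -180 - 126 = -306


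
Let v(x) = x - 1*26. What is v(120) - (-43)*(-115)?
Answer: -4851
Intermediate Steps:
v(x) = -26 + x (v(x) = x - 26 = -26 + x)
v(120) - (-43)*(-115) = (-26 + 120) - (-43)*(-115) = 94 - 1*4945 = 94 - 4945 = -4851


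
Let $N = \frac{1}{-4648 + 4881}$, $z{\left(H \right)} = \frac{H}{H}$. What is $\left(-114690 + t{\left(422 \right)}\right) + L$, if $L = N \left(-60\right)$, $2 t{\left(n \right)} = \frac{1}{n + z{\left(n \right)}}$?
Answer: $- \frac{22607513947}{197118} \approx -1.1469 \cdot 10^{5}$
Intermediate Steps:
$z{\left(H \right)} = 1$
$N = \frac{1}{233} \approx 0.0042918$
$t{\left(n \right)} = \frac{1}{2 \left(1 + n\right)}$ ($t{\left(n \right)} = \frac{1}{2 \left(n + 1\right)} = \frac{1}{2 \left(1 + n\right)}$)
$L = - \frac{60}{233}$ ($L = \frac{1}{233} \left(-60\right) = - \frac{60}{233} \approx -0.25751$)
$\left(-114690 + t{\left(422 \right)}\right) + L = \left(-114690 + \frac{1}{2 \left(1 + 422\right)}\right) - \frac{60}{233} = \left(-114690 + \frac{1}{2 \cdot 423}\right) - \frac{60}{233} = \left(-114690 + \frac{1}{2} \cdot \frac{1}{423}\right) - \frac{60}{233} = \left(-114690 + \frac{1}{846}\right) - \frac{60}{233} = - \frac{97027739}{846} - \frac{60}{233} = - \frac{22607513947}{197118}$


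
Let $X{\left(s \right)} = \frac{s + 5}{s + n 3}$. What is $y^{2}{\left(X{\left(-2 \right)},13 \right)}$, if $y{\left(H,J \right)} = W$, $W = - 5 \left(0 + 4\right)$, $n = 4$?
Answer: $400$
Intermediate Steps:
$X{\left(s \right)} = \frac{5 + s}{12 + s}$ ($X{\left(s \right)} = \frac{s + 5}{s + 4 \cdot 3} = \frac{5 + s}{s + 12} = \frac{5 + s}{12 + s}$)
$W = -20$ ($W = \left(-5\right) 4 = -20$)
$y{\left(H,J \right)} = -20$
$y^{2}{\left(X{\left(-2 \right)},13 \right)} = \left(-20\right)^{2} = 400$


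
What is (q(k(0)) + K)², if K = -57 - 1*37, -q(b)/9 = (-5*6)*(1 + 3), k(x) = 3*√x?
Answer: 972196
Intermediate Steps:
q(b) = 1080 (q(b) = -9*(-5*6)*(1 + 3) = -(-270)*4 = -9*(-120) = 1080)
K = -94 (K = -57 - 37 = -94)
(q(k(0)) + K)² = (1080 - 94)² = 986² = 972196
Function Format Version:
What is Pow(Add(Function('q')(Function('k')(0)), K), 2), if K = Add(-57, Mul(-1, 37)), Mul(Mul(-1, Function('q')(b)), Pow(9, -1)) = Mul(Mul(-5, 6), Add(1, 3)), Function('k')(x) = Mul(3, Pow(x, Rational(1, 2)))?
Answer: 972196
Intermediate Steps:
Function('q')(b) = 1080 (Function('q')(b) = Mul(-9, Mul(Mul(-5, 6), Add(1, 3))) = Mul(-9, Mul(-30, 4)) = Mul(-9, -120) = 1080)
K = -94 (K = Add(-57, -37) = -94)
Pow(Add(Function('q')(Function('k')(0)), K), 2) = Pow(Add(1080, -94), 2) = Pow(986, 2) = 972196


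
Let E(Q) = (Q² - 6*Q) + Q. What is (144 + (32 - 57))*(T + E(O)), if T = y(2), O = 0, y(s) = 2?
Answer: 238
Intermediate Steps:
T = 2
E(Q) = Q² - 5*Q
(144 + (32 - 57))*(T + E(O)) = (144 + (32 - 57))*(2 + 0*(-5 + 0)) = (144 - 25)*(2 + 0*(-5)) = 119*(2 + 0) = 119*2 = 238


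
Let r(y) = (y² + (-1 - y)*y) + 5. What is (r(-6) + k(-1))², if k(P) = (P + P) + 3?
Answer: 144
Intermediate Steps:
k(P) = 3 + 2*P (k(P) = 2*P + 3 = 3 + 2*P)
r(y) = 5 + y² + y*(-1 - y) (r(y) = (y² + y*(-1 - y)) + 5 = 5 + y² + y*(-1 - y))
(r(-6) + k(-1))² = ((5 - 1*(-6)) + (3 + 2*(-1)))² = ((5 + 6) + (3 - 2))² = (11 + 1)² = 12² = 144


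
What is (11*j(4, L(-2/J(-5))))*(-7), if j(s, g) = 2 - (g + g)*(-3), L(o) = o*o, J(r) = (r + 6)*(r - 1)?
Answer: -616/3 ≈ -205.33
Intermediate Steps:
J(r) = (-1 + r)*(6 + r) (J(r) = (6 + r)*(-1 + r) = (-1 + r)*(6 + r))
L(o) = o**2
j(s, g) = 2 + 6*g (j(s, g) = 2 - 2*g*(-3) = 2 - (-6)*g = 2 + 6*g)
(11*j(4, L(-2/J(-5))))*(-7) = (11*(2 + 6*(-2/(-6 + (-5)**2 + 5*(-5)))**2))*(-7) = (11*(2 + 6*(-2/(-6 + 25 - 25))**2))*(-7) = (11*(2 + 6*(-2/(-6))**2))*(-7) = (11*(2 + 6*(-2*(-1/6))**2))*(-7) = (11*(2 + 6*(1/3)**2))*(-7) = (11*(2 + 6*(1/9)))*(-7) = (11*(2 + 2/3))*(-7) = (11*(8/3))*(-7) = (88/3)*(-7) = -616/3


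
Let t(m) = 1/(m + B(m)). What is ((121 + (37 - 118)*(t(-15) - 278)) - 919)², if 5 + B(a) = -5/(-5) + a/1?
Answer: 545472350721/1156 ≈ 4.7186e+8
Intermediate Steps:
B(a) = -4 + a (B(a) = -5 + (-5/(-5) + a/1) = -5 + (-5*(-⅕) + a*1) = -5 + (1 + a) = -4 + a)
t(m) = 1/(-4 + 2*m) (t(m) = 1/(m + (-4 + m)) = 1/(-4 + 2*m))
((121 + (37 - 118)*(t(-15) - 278)) - 919)² = ((121 + (37 - 118)*(1/(2*(-2 - 15)) - 278)) - 919)² = ((121 - 81*((½)/(-17) - 278)) - 919)² = ((121 - 81*((½)*(-1/17) - 278)) - 919)² = ((121 - 81*(-1/34 - 278)) - 919)² = ((121 - 81*(-9453/34)) - 919)² = ((121 + 765693/34) - 919)² = (769807/34 - 919)² = (738561/34)² = 545472350721/1156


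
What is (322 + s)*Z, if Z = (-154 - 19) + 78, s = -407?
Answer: 8075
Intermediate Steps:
Z = -95 (Z = -173 + 78 = -95)
(322 + s)*Z = (322 - 407)*(-95) = -85*(-95) = 8075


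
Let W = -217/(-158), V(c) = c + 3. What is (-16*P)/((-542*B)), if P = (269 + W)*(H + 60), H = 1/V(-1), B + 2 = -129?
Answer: -10337998/2804579 ≈ -3.6861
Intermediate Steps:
B = -131 (B = -2 - 129 = -131)
V(c) = 3 + c
W = 217/158 (W = -217*(-1/158) = 217/158 ≈ 1.3734)
H = ½ (H = 1/(3 - 1) = 1/2 = ½ ≈ 0.50000)
P = 5168999/316 (P = (269 + 217/158)*(½ + 60) = (42719/158)*(121/2) = 5168999/316 ≈ 16358.)
(-16*P)/((-542*B)) = (-16*5168999/316)/((-542*(-131))) = -20675996/79/71002 = -20675996/79*1/71002 = -10337998/2804579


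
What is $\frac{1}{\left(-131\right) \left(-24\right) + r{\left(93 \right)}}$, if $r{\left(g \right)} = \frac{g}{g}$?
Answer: $\frac{1}{3145} \approx 0.00031797$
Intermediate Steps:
$r{\left(g \right)} = 1$
$\frac{1}{\left(-131\right) \left(-24\right) + r{\left(93 \right)}} = \frac{1}{\left(-131\right) \left(-24\right) + 1} = \frac{1}{3144 + 1} = \frac{1}{3145}$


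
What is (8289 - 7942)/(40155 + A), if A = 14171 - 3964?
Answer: 347/50362 ≈ 0.0068901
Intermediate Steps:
A = 10207
(8289 - 7942)/(40155 + A) = (8289 - 7942)/(40155 + 10207) = 347/50362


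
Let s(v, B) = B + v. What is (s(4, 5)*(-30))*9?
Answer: -2430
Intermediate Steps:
(s(4, 5)*(-30))*9 = ((5 + 4)*(-30))*9 = (9*(-30))*9 = -270*9 = -2430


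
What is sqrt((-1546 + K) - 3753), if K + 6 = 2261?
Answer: 2*I*sqrt(761) ≈ 55.172*I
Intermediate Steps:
K = 2255 (K = -6 + 2261 = 2255)
sqrt((-1546 + K) - 3753) = sqrt((-1546 + 2255) - 3753) = sqrt(709 - 3753) = sqrt(-3044) = 2*I*sqrt(761)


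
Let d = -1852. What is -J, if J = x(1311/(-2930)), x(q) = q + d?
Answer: 5427671/2930 ≈ 1852.4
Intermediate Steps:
x(q) = -1852 + q (x(q) = q - 1852 = -1852 + q)
J = -5427671/2930 (J = -1852 + 1311/(-2930) = -1852 + 1311*(-1/2930) = -1852 - 1311/2930 = -5427671/2930 ≈ -1852.4)
-J = -1*(-5427671/2930) = 5427671/2930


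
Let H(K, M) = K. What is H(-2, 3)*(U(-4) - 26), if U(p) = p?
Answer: 60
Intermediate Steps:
H(-2, 3)*(U(-4) - 26) = -2*(-4 - 26) = -2*(-30) = 60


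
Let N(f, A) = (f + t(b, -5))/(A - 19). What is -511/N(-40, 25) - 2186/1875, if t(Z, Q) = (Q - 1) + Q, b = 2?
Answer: 1879088/31875 ≈ 58.952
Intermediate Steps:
t(Z, Q) = -1 + 2*Q (t(Z, Q) = (-1 + Q) + Q = -1 + 2*Q)
N(f, A) = (-11 + f)/(-19 + A) (N(f, A) = (f + (-1 + 2*(-5)))/(A - 19) = (f + (-1 - 10))/(-19 + A) = (f - 11)/(-19 + A) = (-11 + f)/(-19 + A))
-511/N(-40, 25) - 2186/1875 = -511*(-19 + 25)/(-11 - 40) - 2186/1875 = -511/(-51/6) - 2186*1/1875 = -511/((⅙)*(-51)) - 2186/1875 = -511/(-17/2) - 2186/1875 = -511*(-2/17) - 2186/1875 = 1022/17 - 2186/1875 = 1879088/31875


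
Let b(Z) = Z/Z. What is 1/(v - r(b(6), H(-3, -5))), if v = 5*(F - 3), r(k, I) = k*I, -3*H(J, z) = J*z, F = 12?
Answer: 1/50 ≈ 0.020000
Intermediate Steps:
b(Z) = 1
H(J, z) = -J*z/3
r(k, I) = I*k
v = 45 (v = 5*(12 - 3) = 5*9 = 45)
1/(v - r(b(6), H(-3, -5))) = 1/(45 - (-1/3*(-3)*(-5))) = 1/(45 - (-5)) = 1/(45 - 1*(-5)) = 1/(45 + 5) = 1/50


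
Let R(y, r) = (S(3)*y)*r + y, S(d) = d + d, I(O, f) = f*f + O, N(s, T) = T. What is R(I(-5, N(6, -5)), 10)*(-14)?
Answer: -17080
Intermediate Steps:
I(O, f) = O + f² (I(O, f) = f² + O = O + f²)
S(d) = 2*d
R(y, r) = y + 6*r*y (R(y, r) = ((2*3)*y)*r + y = (6*y)*r + y = 6*r*y + y = y + 6*r*y)
R(I(-5, N(6, -5)), 10)*(-14) = ((-5 + (-5)²)*(1 + 6*10))*(-14) = ((-5 + 25)*(1 + 60))*(-14) = (20*61)*(-14) = 1220*(-14) = -17080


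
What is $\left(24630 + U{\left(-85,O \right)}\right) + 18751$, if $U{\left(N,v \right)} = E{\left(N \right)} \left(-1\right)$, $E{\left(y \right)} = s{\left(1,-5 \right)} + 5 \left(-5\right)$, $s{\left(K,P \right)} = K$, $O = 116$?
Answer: $43405$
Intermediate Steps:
$E{\left(y \right)} = -24$ ($E{\left(y \right)} = 1 + 5 \left(-5\right) = 1 - 25 = -24$)
$U{\left(N,v \right)} = 24$ ($U{\left(N,v \right)} = \left(-24\right) \left(-1\right) = 24$)
$\left(24630 + U{\left(-85,O \right)}\right) + 18751 = \left(24630 + 24\right) + 18751 = 24654 + 18751 = 43405$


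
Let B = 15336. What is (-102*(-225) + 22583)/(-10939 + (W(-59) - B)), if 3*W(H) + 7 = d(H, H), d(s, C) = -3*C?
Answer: -136599/78655 ≈ -1.7367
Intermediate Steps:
W(H) = -7/3 - H (W(H) = -7/3 + (-3*H)/3 = -7/3 - H)
(-102*(-225) + 22583)/(-10939 + (W(-59) - B)) = (-102*(-225) + 22583)/(-10939 + ((-7/3 - 1*(-59)) - 1*15336)) = (22950 + 22583)/(-10939 + ((-7/3 + 59) - 15336)) = 45533/(-10939 + (170/3 - 15336)) = 45533/(-10939 - 45838/3) = 45533/(-78655/3) = 45533*(-3/78655) = -136599/78655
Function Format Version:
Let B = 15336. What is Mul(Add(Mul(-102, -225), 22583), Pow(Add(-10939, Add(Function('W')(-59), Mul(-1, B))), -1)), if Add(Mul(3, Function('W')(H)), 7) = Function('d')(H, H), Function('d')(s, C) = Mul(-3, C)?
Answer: Rational(-136599, 78655) ≈ -1.7367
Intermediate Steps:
Function('W')(H) = Add(Rational(-7, 3), Mul(-1, H)) (Function('W')(H) = Add(Rational(-7, 3), Mul(Rational(1, 3), Mul(-3, H))) = Add(Rational(-7, 3), Mul(-1, H)))
Mul(Add(Mul(-102, -225), 22583), Pow(Add(-10939, Add(Function('W')(-59), Mul(-1, B))), -1)) = Mul(Add(Mul(-102, -225), 22583), Pow(Add(-10939, Add(Add(Rational(-7, 3), Mul(-1, -59)), Mul(-1, 15336))), -1)) = Mul(Add(22950, 22583), Pow(Add(-10939, Add(Add(Rational(-7, 3), 59), -15336)), -1)) = Mul(45533, Pow(Add(-10939, Add(Rational(170, 3), -15336)), -1)) = Mul(45533, Pow(Add(-10939, Rational(-45838, 3)), -1)) = Mul(45533, Pow(Rational(-78655, 3), -1)) = Mul(45533, Rational(-3, 78655)) = Rational(-136599, 78655)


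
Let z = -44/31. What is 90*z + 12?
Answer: -3588/31 ≈ -115.74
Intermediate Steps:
z = -44/31 (z = -44*1/31 = -44/31 ≈ -1.4194)
90*z + 12 = 90*(-44/31) + 12 = -3960/31 + 12 = -3588/31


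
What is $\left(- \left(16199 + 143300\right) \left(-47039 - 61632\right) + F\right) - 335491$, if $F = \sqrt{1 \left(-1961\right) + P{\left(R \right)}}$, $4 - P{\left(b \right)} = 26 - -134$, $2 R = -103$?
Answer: $17332580338 + i \sqrt{2117} \approx 1.7333 \cdot 10^{10} + 46.011 i$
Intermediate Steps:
$R = - \frac{103}{2}$ ($R = \frac{1}{2} \left(-103\right) = - \frac{103}{2} \approx -51.5$)
$P{\left(b \right)} = -156$ ($P{\left(b \right)} = 4 - \left(26 - -134\right) = 4 - \left(26 + 134\right) = 4 - 160 = -156$)
$F = i \sqrt{2117}$ ($F = \sqrt{1 \left(-1961\right) - 156} = \sqrt{-1961 - 156} = \sqrt{-2117} = i \sqrt{2117} \approx 46.011 i$)
$\left(- \left(16199 + 143300\right) \left(-47039 - 61632\right) + F\right) - 335491 = \left(- \left(16199 + 143300\right) \left(-47039 - 61632\right) + i \sqrt{2117}\right) - 335491 = \left(- 159499 \left(-108671\right) + i \sqrt{2117}\right) - 335491 = \left(\left(-1\right) \left(-17332915829\right) + i \sqrt{2117}\right) - 335491 = \left(17332915829 + i \sqrt{2117}\right) - 335491 = 17332580338 + i \sqrt{2117}$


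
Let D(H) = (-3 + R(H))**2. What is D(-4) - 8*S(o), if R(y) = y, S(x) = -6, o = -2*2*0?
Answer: 97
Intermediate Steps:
o = 0 (o = -4*0 = 0)
D(H) = (-3 + H)**2
D(-4) - 8*S(o) = (-3 - 4)**2 - 8*(-6) = (-7)**2 + 48 = 49 + 48 = 97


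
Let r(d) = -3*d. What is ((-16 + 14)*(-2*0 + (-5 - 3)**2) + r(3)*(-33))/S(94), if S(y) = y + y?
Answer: 169/188 ≈ 0.89894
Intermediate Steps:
S(y) = 2*y
((-16 + 14)*(-2*0 + (-5 - 3)**2) + r(3)*(-33))/S(94) = ((-16 + 14)*(-2*0 + (-5 - 3)**2) - 3*3*(-33))/((2*94)) = (-2*(0 + (-8)**2) - 9*(-33))/188 = (-2*(0 + 64) + 297)*(1/188) = (-2*64 + 297)*(1/188) = (-128 + 297)*(1/188) = 169*(1/188) = 169/188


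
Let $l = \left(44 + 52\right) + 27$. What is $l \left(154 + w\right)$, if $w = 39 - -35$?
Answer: $28044$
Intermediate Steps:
$w = 74$ ($w = 39 + 35 = 74$)
$l = 123$ ($l = 96 + 27 = 123$)
$l \left(154 + w\right) = 123 \left(154 + 74\right) = 123 \cdot 228 = 28044$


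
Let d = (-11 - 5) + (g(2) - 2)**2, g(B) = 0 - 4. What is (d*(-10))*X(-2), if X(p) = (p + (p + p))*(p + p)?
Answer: -4800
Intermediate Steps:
g(B) = -4
d = 20 (d = (-11 - 5) + (-4 - 2)**2 = -16 + (-6)**2 = -16 + 36 = 20)
X(p) = 6*p**2 (X(p) = (p + 2*p)*(2*p) = (3*p)*(2*p) = 6*p**2)
(d*(-10))*X(-2) = (20*(-10))*(6*(-2)**2) = -1200*4 = -200*24 = -4800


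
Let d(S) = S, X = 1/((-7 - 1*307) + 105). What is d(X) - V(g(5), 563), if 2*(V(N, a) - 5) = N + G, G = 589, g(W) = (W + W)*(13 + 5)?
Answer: -162813/418 ≈ -389.50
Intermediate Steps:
g(W) = 36*W (g(W) = (2*W)*18 = 36*W)
X = -1/209 (X = 1/((-7 - 307) + 105) = 1/(-314 + 105) = 1/(-209) = -1/209 ≈ -0.0047847)
V(N, a) = 599/2 + N/2 (V(N, a) = 5 + (N + 589)/2 = 5 + (589 + N)/2 = 5 + (589/2 + N/2) = 599/2 + N/2)
d(X) - V(g(5), 563) = -1/209 - (599/2 + (36*5)/2) = -1/209 - (599/2 + (1/2)*180) = -1/209 - (599/2 + 90) = -1/209 - 1*779/2 = -1/209 - 779/2 = -162813/418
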